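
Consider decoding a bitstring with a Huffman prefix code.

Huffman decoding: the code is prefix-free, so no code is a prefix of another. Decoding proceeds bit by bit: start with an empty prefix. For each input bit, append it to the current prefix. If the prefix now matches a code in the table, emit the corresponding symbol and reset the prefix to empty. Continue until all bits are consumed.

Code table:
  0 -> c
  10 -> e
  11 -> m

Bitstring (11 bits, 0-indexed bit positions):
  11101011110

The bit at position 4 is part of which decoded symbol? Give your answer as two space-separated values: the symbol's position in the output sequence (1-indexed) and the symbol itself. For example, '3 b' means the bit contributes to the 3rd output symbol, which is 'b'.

Bit 0: prefix='1' (no match yet)
Bit 1: prefix='11' -> emit 'm', reset
Bit 2: prefix='1' (no match yet)
Bit 3: prefix='10' -> emit 'e', reset
Bit 4: prefix='1' (no match yet)
Bit 5: prefix='10' -> emit 'e', reset
Bit 6: prefix='1' (no match yet)
Bit 7: prefix='11' -> emit 'm', reset
Bit 8: prefix='1' (no match yet)

Answer: 3 e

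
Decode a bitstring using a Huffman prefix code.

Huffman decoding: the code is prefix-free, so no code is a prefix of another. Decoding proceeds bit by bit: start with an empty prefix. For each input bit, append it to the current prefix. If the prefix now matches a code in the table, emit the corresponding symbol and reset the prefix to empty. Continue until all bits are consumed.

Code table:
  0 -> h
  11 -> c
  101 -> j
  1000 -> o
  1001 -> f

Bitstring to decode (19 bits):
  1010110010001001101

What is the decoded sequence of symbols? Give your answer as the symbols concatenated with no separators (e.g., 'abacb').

Answer: jhchhofj

Derivation:
Bit 0: prefix='1' (no match yet)
Bit 1: prefix='10' (no match yet)
Bit 2: prefix='101' -> emit 'j', reset
Bit 3: prefix='0' -> emit 'h', reset
Bit 4: prefix='1' (no match yet)
Bit 5: prefix='11' -> emit 'c', reset
Bit 6: prefix='0' -> emit 'h', reset
Bit 7: prefix='0' -> emit 'h', reset
Bit 8: prefix='1' (no match yet)
Bit 9: prefix='10' (no match yet)
Bit 10: prefix='100' (no match yet)
Bit 11: prefix='1000' -> emit 'o', reset
Bit 12: prefix='1' (no match yet)
Bit 13: prefix='10' (no match yet)
Bit 14: prefix='100' (no match yet)
Bit 15: prefix='1001' -> emit 'f', reset
Bit 16: prefix='1' (no match yet)
Bit 17: prefix='10' (no match yet)
Bit 18: prefix='101' -> emit 'j', reset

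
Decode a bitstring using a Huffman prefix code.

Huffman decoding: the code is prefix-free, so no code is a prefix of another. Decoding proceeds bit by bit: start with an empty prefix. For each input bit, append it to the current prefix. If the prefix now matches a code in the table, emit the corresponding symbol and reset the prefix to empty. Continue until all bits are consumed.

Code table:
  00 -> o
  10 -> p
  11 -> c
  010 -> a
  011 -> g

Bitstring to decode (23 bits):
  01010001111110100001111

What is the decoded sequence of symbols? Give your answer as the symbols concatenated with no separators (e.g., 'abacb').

Answer: apocccaogc

Derivation:
Bit 0: prefix='0' (no match yet)
Bit 1: prefix='01' (no match yet)
Bit 2: prefix='010' -> emit 'a', reset
Bit 3: prefix='1' (no match yet)
Bit 4: prefix='10' -> emit 'p', reset
Bit 5: prefix='0' (no match yet)
Bit 6: prefix='00' -> emit 'o', reset
Bit 7: prefix='1' (no match yet)
Bit 8: prefix='11' -> emit 'c', reset
Bit 9: prefix='1' (no match yet)
Bit 10: prefix='11' -> emit 'c', reset
Bit 11: prefix='1' (no match yet)
Bit 12: prefix='11' -> emit 'c', reset
Bit 13: prefix='0' (no match yet)
Bit 14: prefix='01' (no match yet)
Bit 15: prefix='010' -> emit 'a', reset
Bit 16: prefix='0' (no match yet)
Bit 17: prefix='00' -> emit 'o', reset
Bit 18: prefix='0' (no match yet)
Bit 19: prefix='01' (no match yet)
Bit 20: prefix='011' -> emit 'g', reset
Bit 21: prefix='1' (no match yet)
Bit 22: prefix='11' -> emit 'c', reset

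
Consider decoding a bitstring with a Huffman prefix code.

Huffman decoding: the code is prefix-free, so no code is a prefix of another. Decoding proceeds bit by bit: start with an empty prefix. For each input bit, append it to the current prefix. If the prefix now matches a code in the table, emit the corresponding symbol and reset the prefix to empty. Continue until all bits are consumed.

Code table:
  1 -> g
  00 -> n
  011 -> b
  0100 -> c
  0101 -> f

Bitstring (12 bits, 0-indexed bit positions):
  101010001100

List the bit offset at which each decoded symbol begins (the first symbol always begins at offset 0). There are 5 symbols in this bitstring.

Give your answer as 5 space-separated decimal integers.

Bit 0: prefix='1' -> emit 'g', reset
Bit 1: prefix='0' (no match yet)
Bit 2: prefix='01' (no match yet)
Bit 3: prefix='010' (no match yet)
Bit 4: prefix='0101' -> emit 'f', reset
Bit 5: prefix='0' (no match yet)
Bit 6: prefix='00' -> emit 'n', reset
Bit 7: prefix='0' (no match yet)
Bit 8: prefix='01' (no match yet)
Bit 9: prefix='011' -> emit 'b', reset
Bit 10: prefix='0' (no match yet)
Bit 11: prefix='00' -> emit 'n', reset

Answer: 0 1 5 7 10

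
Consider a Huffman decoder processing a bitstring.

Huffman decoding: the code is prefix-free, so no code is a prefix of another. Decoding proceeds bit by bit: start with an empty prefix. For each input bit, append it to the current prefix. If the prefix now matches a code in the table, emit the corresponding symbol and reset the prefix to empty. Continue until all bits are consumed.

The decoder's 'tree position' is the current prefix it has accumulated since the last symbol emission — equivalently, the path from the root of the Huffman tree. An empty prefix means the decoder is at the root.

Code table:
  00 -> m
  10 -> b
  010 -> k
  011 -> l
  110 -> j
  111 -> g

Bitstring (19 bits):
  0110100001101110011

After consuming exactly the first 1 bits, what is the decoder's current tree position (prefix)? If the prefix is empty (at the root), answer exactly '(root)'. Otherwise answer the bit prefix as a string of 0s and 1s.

Answer: 0

Derivation:
Bit 0: prefix='0' (no match yet)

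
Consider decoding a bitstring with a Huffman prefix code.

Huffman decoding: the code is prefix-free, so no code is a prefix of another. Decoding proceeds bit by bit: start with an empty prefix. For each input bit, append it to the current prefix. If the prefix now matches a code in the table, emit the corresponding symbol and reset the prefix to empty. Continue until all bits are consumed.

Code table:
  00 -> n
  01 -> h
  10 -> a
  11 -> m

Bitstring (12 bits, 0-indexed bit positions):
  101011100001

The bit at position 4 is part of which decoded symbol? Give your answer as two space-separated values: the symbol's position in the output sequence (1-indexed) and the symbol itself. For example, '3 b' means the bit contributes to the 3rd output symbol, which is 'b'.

Bit 0: prefix='1' (no match yet)
Bit 1: prefix='10' -> emit 'a', reset
Bit 2: prefix='1' (no match yet)
Bit 3: prefix='10' -> emit 'a', reset
Bit 4: prefix='1' (no match yet)
Bit 5: prefix='11' -> emit 'm', reset
Bit 6: prefix='1' (no match yet)
Bit 7: prefix='10' -> emit 'a', reset
Bit 8: prefix='0' (no match yet)

Answer: 3 m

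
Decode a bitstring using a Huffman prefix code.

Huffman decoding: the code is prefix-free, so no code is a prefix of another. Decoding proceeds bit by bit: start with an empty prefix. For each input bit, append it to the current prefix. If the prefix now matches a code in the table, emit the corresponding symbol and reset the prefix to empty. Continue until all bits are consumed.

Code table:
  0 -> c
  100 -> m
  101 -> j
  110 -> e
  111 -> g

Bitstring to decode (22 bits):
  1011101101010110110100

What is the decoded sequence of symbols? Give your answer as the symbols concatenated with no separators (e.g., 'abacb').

Bit 0: prefix='1' (no match yet)
Bit 1: prefix='10' (no match yet)
Bit 2: prefix='101' -> emit 'j', reset
Bit 3: prefix='1' (no match yet)
Bit 4: prefix='11' (no match yet)
Bit 5: prefix='110' -> emit 'e', reset
Bit 6: prefix='1' (no match yet)
Bit 7: prefix='11' (no match yet)
Bit 8: prefix='110' -> emit 'e', reset
Bit 9: prefix='1' (no match yet)
Bit 10: prefix='10' (no match yet)
Bit 11: prefix='101' -> emit 'j', reset
Bit 12: prefix='0' -> emit 'c', reset
Bit 13: prefix='1' (no match yet)
Bit 14: prefix='11' (no match yet)
Bit 15: prefix='110' -> emit 'e', reset
Bit 16: prefix='1' (no match yet)
Bit 17: prefix='11' (no match yet)
Bit 18: prefix='110' -> emit 'e', reset
Bit 19: prefix='1' (no match yet)
Bit 20: prefix='10' (no match yet)
Bit 21: prefix='100' -> emit 'm', reset

Answer: jeejceem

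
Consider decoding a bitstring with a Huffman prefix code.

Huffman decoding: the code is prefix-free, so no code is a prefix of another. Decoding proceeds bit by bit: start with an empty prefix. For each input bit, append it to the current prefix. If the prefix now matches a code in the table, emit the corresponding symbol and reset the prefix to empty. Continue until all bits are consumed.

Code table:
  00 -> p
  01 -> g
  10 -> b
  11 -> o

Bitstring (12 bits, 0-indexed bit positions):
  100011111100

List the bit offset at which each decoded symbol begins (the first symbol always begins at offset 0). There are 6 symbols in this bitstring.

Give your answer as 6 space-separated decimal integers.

Answer: 0 2 4 6 8 10

Derivation:
Bit 0: prefix='1' (no match yet)
Bit 1: prefix='10' -> emit 'b', reset
Bit 2: prefix='0' (no match yet)
Bit 3: prefix='00' -> emit 'p', reset
Bit 4: prefix='1' (no match yet)
Bit 5: prefix='11' -> emit 'o', reset
Bit 6: prefix='1' (no match yet)
Bit 7: prefix='11' -> emit 'o', reset
Bit 8: prefix='1' (no match yet)
Bit 9: prefix='11' -> emit 'o', reset
Bit 10: prefix='0' (no match yet)
Bit 11: prefix='00' -> emit 'p', reset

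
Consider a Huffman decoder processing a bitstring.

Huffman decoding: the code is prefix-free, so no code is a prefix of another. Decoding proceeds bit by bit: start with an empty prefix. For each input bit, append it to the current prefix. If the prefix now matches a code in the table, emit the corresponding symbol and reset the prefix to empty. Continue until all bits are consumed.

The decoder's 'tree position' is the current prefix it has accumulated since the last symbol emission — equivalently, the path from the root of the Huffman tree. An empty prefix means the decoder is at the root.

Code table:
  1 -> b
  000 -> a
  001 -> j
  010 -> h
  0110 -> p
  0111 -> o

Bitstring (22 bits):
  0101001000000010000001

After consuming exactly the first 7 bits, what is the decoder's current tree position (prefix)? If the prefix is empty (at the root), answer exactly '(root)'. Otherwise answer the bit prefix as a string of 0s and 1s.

Bit 0: prefix='0' (no match yet)
Bit 1: prefix='01' (no match yet)
Bit 2: prefix='010' -> emit 'h', reset
Bit 3: prefix='1' -> emit 'b', reset
Bit 4: prefix='0' (no match yet)
Bit 5: prefix='00' (no match yet)
Bit 6: prefix='001' -> emit 'j', reset

Answer: (root)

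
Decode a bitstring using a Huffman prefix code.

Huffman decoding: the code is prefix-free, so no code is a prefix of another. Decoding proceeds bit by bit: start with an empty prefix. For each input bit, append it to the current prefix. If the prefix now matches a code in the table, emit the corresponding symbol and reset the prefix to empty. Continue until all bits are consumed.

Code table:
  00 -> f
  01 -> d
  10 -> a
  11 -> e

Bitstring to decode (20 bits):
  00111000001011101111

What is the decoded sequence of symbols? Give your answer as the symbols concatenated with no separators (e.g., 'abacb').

Answer: feaffaeaee

Derivation:
Bit 0: prefix='0' (no match yet)
Bit 1: prefix='00' -> emit 'f', reset
Bit 2: prefix='1' (no match yet)
Bit 3: prefix='11' -> emit 'e', reset
Bit 4: prefix='1' (no match yet)
Bit 5: prefix='10' -> emit 'a', reset
Bit 6: prefix='0' (no match yet)
Bit 7: prefix='00' -> emit 'f', reset
Bit 8: prefix='0' (no match yet)
Bit 9: prefix='00' -> emit 'f', reset
Bit 10: prefix='1' (no match yet)
Bit 11: prefix='10' -> emit 'a', reset
Bit 12: prefix='1' (no match yet)
Bit 13: prefix='11' -> emit 'e', reset
Bit 14: prefix='1' (no match yet)
Bit 15: prefix='10' -> emit 'a', reset
Bit 16: prefix='1' (no match yet)
Bit 17: prefix='11' -> emit 'e', reset
Bit 18: prefix='1' (no match yet)
Bit 19: prefix='11' -> emit 'e', reset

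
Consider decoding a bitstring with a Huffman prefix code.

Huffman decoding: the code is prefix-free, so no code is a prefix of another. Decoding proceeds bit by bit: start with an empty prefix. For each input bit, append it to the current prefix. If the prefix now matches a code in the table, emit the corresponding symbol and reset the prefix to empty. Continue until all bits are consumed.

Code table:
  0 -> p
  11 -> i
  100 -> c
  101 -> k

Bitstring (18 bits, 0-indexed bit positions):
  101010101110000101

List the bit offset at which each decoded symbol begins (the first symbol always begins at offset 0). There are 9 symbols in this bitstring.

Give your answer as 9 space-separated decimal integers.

Answer: 0 3 4 7 8 10 13 14 15

Derivation:
Bit 0: prefix='1' (no match yet)
Bit 1: prefix='10' (no match yet)
Bit 2: prefix='101' -> emit 'k', reset
Bit 3: prefix='0' -> emit 'p', reset
Bit 4: prefix='1' (no match yet)
Bit 5: prefix='10' (no match yet)
Bit 6: prefix='101' -> emit 'k', reset
Bit 7: prefix='0' -> emit 'p', reset
Bit 8: prefix='1' (no match yet)
Bit 9: prefix='11' -> emit 'i', reset
Bit 10: prefix='1' (no match yet)
Bit 11: prefix='10' (no match yet)
Bit 12: prefix='100' -> emit 'c', reset
Bit 13: prefix='0' -> emit 'p', reset
Bit 14: prefix='0' -> emit 'p', reset
Bit 15: prefix='1' (no match yet)
Bit 16: prefix='10' (no match yet)
Bit 17: prefix='101' -> emit 'k', reset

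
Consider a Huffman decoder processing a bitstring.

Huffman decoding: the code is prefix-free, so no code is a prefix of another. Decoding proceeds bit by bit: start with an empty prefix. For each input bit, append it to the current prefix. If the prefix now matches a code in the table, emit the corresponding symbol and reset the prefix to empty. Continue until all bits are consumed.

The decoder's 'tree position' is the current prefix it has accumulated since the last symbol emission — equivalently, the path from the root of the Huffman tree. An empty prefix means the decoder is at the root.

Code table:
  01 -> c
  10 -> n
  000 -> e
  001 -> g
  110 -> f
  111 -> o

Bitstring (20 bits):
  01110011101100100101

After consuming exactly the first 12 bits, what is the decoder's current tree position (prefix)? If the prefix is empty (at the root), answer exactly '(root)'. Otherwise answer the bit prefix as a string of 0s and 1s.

Answer: 11

Derivation:
Bit 0: prefix='0' (no match yet)
Bit 1: prefix='01' -> emit 'c', reset
Bit 2: prefix='1' (no match yet)
Bit 3: prefix='11' (no match yet)
Bit 4: prefix='110' -> emit 'f', reset
Bit 5: prefix='0' (no match yet)
Bit 6: prefix='01' -> emit 'c', reset
Bit 7: prefix='1' (no match yet)
Bit 8: prefix='11' (no match yet)
Bit 9: prefix='110' -> emit 'f', reset
Bit 10: prefix='1' (no match yet)
Bit 11: prefix='11' (no match yet)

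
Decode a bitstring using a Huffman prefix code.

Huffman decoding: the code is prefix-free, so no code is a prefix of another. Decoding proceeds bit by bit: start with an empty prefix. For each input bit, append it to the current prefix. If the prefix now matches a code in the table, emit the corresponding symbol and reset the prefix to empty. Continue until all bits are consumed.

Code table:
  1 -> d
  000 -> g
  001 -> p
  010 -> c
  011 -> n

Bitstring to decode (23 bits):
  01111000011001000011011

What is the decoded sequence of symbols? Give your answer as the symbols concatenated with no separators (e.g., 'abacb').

Bit 0: prefix='0' (no match yet)
Bit 1: prefix='01' (no match yet)
Bit 2: prefix='011' -> emit 'n', reset
Bit 3: prefix='1' -> emit 'd', reset
Bit 4: prefix='1' -> emit 'd', reset
Bit 5: prefix='0' (no match yet)
Bit 6: prefix='00' (no match yet)
Bit 7: prefix='000' -> emit 'g', reset
Bit 8: prefix='0' (no match yet)
Bit 9: prefix='01' (no match yet)
Bit 10: prefix='011' -> emit 'n', reset
Bit 11: prefix='0' (no match yet)
Bit 12: prefix='00' (no match yet)
Bit 13: prefix='001' -> emit 'p', reset
Bit 14: prefix='0' (no match yet)
Bit 15: prefix='00' (no match yet)
Bit 16: prefix='000' -> emit 'g', reset
Bit 17: prefix='0' (no match yet)
Bit 18: prefix='01' (no match yet)
Bit 19: prefix='011' -> emit 'n', reset
Bit 20: prefix='0' (no match yet)
Bit 21: prefix='01' (no match yet)
Bit 22: prefix='011' -> emit 'n', reset

Answer: nddgnpgnn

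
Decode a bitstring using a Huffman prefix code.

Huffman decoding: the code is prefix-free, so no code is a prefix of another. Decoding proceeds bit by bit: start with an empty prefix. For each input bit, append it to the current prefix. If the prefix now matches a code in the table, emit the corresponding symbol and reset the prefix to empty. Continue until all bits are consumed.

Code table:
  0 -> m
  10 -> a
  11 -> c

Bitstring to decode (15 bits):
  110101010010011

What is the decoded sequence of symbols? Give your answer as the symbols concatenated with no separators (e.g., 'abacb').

Answer: cmaaamamc

Derivation:
Bit 0: prefix='1' (no match yet)
Bit 1: prefix='11' -> emit 'c', reset
Bit 2: prefix='0' -> emit 'm', reset
Bit 3: prefix='1' (no match yet)
Bit 4: prefix='10' -> emit 'a', reset
Bit 5: prefix='1' (no match yet)
Bit 6: prefix='10' -> emit 'a', reset
Bit 7: prefix='1' (no match yet)
Bit 8: prefix='10' -> emit 'a', reset
Bit 9: prefix='0' -> emit 'm', reset
Bit 10: prefix='1' (no match yet)
Bit 11: prefix='10' -> emit 'a', reset
Bit 12: prefix='0' -> emit 'm', reset
Bit 13: prefix='1' (no match yet)
Bit 14: prefix='11' -> emit 'c', reset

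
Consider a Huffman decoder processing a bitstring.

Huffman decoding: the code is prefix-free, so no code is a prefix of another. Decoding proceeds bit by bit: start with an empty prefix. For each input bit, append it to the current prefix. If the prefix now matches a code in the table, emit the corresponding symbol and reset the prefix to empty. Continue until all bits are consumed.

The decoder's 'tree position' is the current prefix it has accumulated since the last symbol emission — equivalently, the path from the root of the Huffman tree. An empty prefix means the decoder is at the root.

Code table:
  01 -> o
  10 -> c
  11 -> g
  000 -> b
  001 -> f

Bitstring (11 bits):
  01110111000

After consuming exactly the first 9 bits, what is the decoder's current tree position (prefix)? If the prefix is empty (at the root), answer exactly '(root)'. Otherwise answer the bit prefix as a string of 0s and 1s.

Bit 0: prefix='0' (no match yet)
Bit 1: prefix='01' -> emit 'o', reset
Bit 2: prefix='1' (no match yet)
Bit 3: prefix='11' -> emit 'g', reset
Bit 4: prefix='0' (no match yet)
Bit 5: prefix='01' -> emit 'o', reset
Bit 6: prefix='1' (no match yet)
Bit 7: prefix='11' -> emit 'g', reset
Bit 8: prefix='0' (no match yet)

Answer: 0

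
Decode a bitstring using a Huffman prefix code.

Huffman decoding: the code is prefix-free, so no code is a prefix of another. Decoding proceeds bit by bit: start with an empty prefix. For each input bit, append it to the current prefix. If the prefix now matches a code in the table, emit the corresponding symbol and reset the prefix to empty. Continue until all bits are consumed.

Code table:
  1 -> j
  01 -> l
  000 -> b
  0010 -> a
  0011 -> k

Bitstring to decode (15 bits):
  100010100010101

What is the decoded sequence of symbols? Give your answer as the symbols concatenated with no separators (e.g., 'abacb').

Bit 0: prefix='1' -> emit 'j', reset
Bit 1: prefix='0' (no match yet)
Bit 2: prefix='00' (no match yet)
Bit 3: prefix='000' -> emit 'b', reset
Bit 4: prefix='1' -> emit 'j', reset
Bit 5: prefix='0' (no match yet)
Bit 6: prefix='01' -> emit 'l', reset
Bit 7: prefix='0' (no match yet)
Bit 8: prefix='00' (no match yet)
Bit 9: prefix='000' -> emit 'b', reset
Bit 10: prefix='1' -> emit 'j', reset
Bit 11: prefix='0' (no match yet)
Bit 12: prefix='01' -> emit 'l', reset
Bit 13: prefix='0' (no match yet)
Bit 14: prefix='01' -> emit 'l', reset

Answer: jbjlbjll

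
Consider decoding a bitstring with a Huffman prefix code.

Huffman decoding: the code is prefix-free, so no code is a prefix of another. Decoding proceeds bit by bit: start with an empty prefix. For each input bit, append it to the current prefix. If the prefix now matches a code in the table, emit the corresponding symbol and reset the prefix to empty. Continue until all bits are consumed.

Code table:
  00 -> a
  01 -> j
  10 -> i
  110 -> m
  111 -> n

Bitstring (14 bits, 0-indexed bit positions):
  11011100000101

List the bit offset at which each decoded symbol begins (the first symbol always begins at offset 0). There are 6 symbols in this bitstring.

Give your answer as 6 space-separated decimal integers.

Answer: 0 3 6 8 10 12

Derivation:
Bit 0: prefix='1' (no match yet)
Bit 1: prefix='11' (no match yet)
Bit 2: prefix='110' -> emit 'm', reset
Bit 3: prefix='1' (no match yet)
Bit 4: prefix='11' (no match yet)
Bit 5: prefix='111' -> emit 'n', reset
Bit 6: prefix='0' (no match yet)
Bit 7: prefix='00' -> emit 'a', reset
Bit 8: prefix='0' (no match yet)
Bit 9: prefix='00' -> emit 'a', reset
Bit 10: prefix='0' (no match yet)
Bit 11: prefix='01' -> emit 'j', reset
Bit 12: prefix='0' (no match yet)
Bit 13: prefix='01' -> emit 'j', reset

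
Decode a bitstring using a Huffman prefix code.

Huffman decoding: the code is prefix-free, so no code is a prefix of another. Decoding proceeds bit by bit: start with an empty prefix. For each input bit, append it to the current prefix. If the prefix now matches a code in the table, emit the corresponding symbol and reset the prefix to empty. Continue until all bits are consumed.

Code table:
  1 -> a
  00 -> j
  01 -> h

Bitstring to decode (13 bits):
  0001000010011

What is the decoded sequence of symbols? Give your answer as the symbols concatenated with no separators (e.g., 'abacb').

Bit 0: prefix='0' (no match yet)
Bit 1: prefix='00' -> emit 'j', reset
Bit 2: prefix='0' (no match yet)
Bit 3: prefix='01' -> emit 'h', reset
Bit 4: prefix='0' (no match yet)
Bit 5: prefix='00' -> emit 'j', reset
Bit 6: prefix='0' (no match yet)
Bit 7: prefix='00' -> emit 'j', reset
Bit 8: prefix='1' -> emit 'a', reset
Bit 9: prefix='0' (no match yet)
Bit 10: prefix='00' -> emit 'j', reset
Bit 11: prefix='1' -> emit 'a', reset
Bit 12: prefix='1' -> emit 'a', reset

Answer: jhjjajaa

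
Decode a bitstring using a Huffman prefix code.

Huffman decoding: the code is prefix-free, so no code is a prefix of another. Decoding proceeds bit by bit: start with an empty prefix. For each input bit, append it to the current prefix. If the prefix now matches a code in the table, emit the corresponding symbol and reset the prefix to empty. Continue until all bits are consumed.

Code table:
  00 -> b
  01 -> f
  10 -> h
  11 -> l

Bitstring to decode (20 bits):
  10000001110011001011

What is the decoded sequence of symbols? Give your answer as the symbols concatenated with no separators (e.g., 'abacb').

Answer: hbbflblbhl

Derivation:
Bit 0: prefix='1' (no match yet)
Bit 1: prefix='10' -> emit 'h', reset
Bit 2: prefix='0' (no match yet)
Bit 3: prefix='00' -> emit 'b', reset
Bit 4: prefix='0' (no match yet)
Bit 5: prefix='00' -> emit 'b', reset
Bit 6: prefix='0' (no match yet)
Bit 7: prefix='01' -> emit 'f', reset
Bit 8: prefix='1' (no match yet)
Bit 9: prefix='11' -> emit 'l', reset
Bit 10: prefix='0' (no match yet)
Bit 11: prefix='00' -> emit 'b', reset
Bit 12: prefix='1' (no match yet)
Bit 13: prefix='11' -> emit 'l', reset
Bit 14: prefix='0' (no match yet)
Bit 15: prefix='00' -> emit 'b', reset
Bit 16: prefix='1' (no match yet)
Bit 17: prefix='10' -> emit 'h', reset
Bit 18: prefix='1' (no match yet)
Bit 19: prefix='11' -> emit 'l', reset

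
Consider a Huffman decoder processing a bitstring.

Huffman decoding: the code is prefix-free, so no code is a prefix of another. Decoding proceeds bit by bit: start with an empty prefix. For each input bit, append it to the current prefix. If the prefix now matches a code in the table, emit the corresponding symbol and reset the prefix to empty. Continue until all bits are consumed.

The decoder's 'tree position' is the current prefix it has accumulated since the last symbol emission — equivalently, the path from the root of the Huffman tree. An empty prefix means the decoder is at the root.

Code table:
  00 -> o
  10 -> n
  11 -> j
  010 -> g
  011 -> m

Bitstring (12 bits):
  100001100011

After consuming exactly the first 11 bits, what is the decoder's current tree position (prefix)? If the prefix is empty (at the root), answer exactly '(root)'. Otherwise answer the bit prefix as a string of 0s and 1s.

Bit 0: prefix='1' (no match yet)
Bit 1: prefix='10' -> emit 'n', reset
Bit 2: prefix='0' (no match yet)
Bit 3: prefix='00' -> emit 'o', reset
Bit 4: prefix='0' (no match yet)
Bit 5: prefix='01' (no match yet)
Bit 6: prefix='011' -> emit 'm', reset
Bit 7: prefix='0' (no match yet)
Bit 8: prefix='00' -> emit 'o', reset
Bit 9: prefix='0' (no match yet)
Bit 10: prefix='01' (no match yet)

Answer: 01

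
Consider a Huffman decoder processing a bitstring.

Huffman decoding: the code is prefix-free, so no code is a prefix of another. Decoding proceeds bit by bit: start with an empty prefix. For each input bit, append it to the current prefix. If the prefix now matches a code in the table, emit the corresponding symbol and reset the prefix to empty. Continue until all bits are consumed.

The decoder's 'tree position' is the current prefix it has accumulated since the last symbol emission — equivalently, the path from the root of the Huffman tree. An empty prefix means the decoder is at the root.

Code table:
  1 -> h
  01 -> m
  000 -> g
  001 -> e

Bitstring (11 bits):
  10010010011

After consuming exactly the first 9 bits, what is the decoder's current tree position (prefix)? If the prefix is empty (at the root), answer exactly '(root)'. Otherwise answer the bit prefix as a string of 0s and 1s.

Bit 0: prefix='1' -> emit 'h', reset
Bit 1: prefix='0' (no match yet)
Bit 2: prefix='00' (no match yet)
Bit 3: prefix='001' -> emit 'e', reset
Bit 4: prefix='0' (no match yet)
Bit 5: prefix='00' (no match yet)
Bit 6: prefix='001' -> emit 'e', reset
Bit 7: prefix='0' (no match yet)
Bit 8: prefix='00' (no match yet)

Answer: 00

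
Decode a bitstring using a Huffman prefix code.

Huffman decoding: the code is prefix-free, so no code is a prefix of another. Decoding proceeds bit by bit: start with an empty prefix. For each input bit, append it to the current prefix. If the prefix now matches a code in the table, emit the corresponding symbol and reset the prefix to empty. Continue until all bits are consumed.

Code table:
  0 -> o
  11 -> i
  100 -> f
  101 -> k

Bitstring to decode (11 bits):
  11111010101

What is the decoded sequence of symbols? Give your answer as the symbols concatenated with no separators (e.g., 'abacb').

Answer: iikok

Derivation:
Bit 0: prefix='1' (no match yet)
Bit 1: prefix='11' -> emit 'i', reset
Bit 2: prefix='1' (no match yet)
Bit 3: prefix='11' -> emit 'i', reset
Bit 4: prefix='1' (no match yet)
Bit 5: prefix='10' (no match yet)
Bit 6: prefix='101' -> emit 'k', reset
Bit 7: prefix='0' -> emit 'o', reset
Bit 8: prefix='1' (no match yet)
Bit 9: prefix='10' (no match yet)
Bit 10: prefix='101' -> emit 'k', reset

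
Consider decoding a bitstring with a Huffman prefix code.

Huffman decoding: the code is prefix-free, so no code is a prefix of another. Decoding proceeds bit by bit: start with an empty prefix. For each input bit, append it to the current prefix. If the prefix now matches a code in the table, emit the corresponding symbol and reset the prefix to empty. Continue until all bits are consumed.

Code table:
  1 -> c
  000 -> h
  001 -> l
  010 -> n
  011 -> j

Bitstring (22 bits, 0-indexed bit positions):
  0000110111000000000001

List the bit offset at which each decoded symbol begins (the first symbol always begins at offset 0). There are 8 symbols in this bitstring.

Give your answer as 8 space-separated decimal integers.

Bit 0: prefix='0' (no match yet)
Bit 1: prefix='00' (no match yet)
Bit 2: prefix='000' -> emit 'h', reset
Bit 3: prefix='0' (no match yet)
Bit 4: prefix='01' (no match yet)
Bit 5: prefix='011' -> emit 'j', reset
Bit 6: prefix='0' (no match yet)
Bit 7: prefix='01' (no match yet)
Bit 8: prefix='011' -> emit 'j', reset
Bit 9: prefix='1' -> emit 'c', reset
Bit 10: prefix='0' (no match yet)
Bit 11: prefix='00' (no match yet)
Bit 12: prefix='000' -> emit 'h', reset
Bit 13: prefix='0' (no match yet)
Bit 14: prefix='00' (no match yet)
Bit 15: prefix='000' -> emit 'h', reset
Bit 16: prefix='0' (no match yet)
Bit 17: prefix='00' (no match yet)
Bit 18: prefix='000' -> emit 'h', reset
Bit 19: prefix='0' (no match yet)
Bit 20: prefix='00' (no match yet)
Bit 21: prefix='001' -> emit 'l', reset

Answer: 0 3 6 9 10 13 16 19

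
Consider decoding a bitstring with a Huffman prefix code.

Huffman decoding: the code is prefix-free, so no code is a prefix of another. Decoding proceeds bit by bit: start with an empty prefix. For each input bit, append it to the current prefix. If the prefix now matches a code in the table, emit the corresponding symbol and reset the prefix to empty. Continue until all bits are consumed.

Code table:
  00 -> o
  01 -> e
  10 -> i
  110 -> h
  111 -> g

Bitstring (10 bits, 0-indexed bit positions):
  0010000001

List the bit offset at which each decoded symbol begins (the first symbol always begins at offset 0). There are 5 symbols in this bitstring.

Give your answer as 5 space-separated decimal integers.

Bit 0: prefix='0' (no match yet)
Bit 1: prefix='00' -> emit 'o', reset
Bit 2: prefix='1' (no match yet)
Bit 3: prefix='10' -> emit 'i', reset
Bit 4: prefix='0' (no match yet)
Bit 5: prefix='00' -> emit 'o', reset
Bit 6: prefix='0' (no match yet)
Bit 7: prefix='00' -> emit 'o', reset
Bit 8: prefix='0' (no match yet)
Bit 9: prefix='01' -> emit 'e', reset

Answer: 0 2 4 6 8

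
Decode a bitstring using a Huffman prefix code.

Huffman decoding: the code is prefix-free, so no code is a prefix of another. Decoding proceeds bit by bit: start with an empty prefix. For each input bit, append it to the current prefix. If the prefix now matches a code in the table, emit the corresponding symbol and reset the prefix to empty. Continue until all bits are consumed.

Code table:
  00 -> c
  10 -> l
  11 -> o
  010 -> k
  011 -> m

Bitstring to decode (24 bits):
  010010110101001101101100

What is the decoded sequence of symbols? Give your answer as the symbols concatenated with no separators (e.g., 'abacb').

Bit 0: prefix='0' (no match yet)
Bit 1: prefix='01' (no match yet)
Bit 2: prefix='010' -> emit 'k', reset
Bit 3: prefix='0' (no match yet)
Bit 4: prefix='01' (no match yet)
Bit 5: prefix='010' -> emit 'k', reset
Bit 6: prefix='1' (no match yet)
Bit 7: prefix='11' -> emit 'o', reset
Bit 8: prefix='0' (no match yet)
Bit 9: prefix='01' (no match yet)
Bit 10: prefix='010' -> emit 'k', reset
Bit 11: prefix='1' (no match yet)
Bit 12: prefix='10' -> emit 'l', reset
Bit 13: prefix='0' (no match yet)
Bit 14: prefix='01' (no match yet)
Bit 15: prefix='011' -> emit 'm', reset
Bit 16: prefix='0' (no match yet)
Bit 17: prefix='01' (no match yet)
Bit 18: prefix='011' -> emit 'm', reset
Bit 19: prefix='0' (no match yet)
Bit 20: prefix='01' (no match yet)
Bit 21: prefix='011' -> emit 'm', reset
Bit 22: prefix='0' (no match yet)
Bit 23: prefix='00' -> emit 'c', reset

Answer: kkoklmmmc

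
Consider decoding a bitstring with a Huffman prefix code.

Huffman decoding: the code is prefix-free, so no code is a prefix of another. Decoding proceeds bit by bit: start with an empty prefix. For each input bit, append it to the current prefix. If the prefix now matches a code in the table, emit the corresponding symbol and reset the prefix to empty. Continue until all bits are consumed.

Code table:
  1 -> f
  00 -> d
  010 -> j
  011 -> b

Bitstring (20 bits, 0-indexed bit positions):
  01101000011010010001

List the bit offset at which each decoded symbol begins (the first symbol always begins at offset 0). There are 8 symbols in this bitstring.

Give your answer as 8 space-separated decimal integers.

Answer: 0 3 6 8 11 14 17 19

Derivation:
Bit 0: prefix='0' (no match yet)
Bit 1: prefix='01' (no match yet)
Bit 2: prefix='011' -> emit 'b', reset
Bit 3: prefix='0' (no match yet)
Bit 4: prefix='01' (no match yet)
Bit 5: prefix='010' -> emit 'j', reset
Bit 6: prefix='0' (no match yet)
Bit 7: prefix='00' -> emit 'd', reset
Bit 8: prefix='0' (no match yet)
Bit 9: prefix='01' (no match yet)
Bit 10: prefix='011' -> emit 'b', reset
Bit 11: prefix='0' (no match yet)
Bit 12: prefix='01' (no match yet)
Bit 13: prefix='010' -> emit 'j', reset
Bit 14: prefix='0' (no match yet)
Bit 15: prefix='01' (no match yet)
Bit 16: prefix='010' -> emit 'j', reset
Bit 17: prefix='0' (no match yet)
Bit 18: prefix='00' -> emit 'd', reset
Bit 19: prefix='1' -> emit 'f', reset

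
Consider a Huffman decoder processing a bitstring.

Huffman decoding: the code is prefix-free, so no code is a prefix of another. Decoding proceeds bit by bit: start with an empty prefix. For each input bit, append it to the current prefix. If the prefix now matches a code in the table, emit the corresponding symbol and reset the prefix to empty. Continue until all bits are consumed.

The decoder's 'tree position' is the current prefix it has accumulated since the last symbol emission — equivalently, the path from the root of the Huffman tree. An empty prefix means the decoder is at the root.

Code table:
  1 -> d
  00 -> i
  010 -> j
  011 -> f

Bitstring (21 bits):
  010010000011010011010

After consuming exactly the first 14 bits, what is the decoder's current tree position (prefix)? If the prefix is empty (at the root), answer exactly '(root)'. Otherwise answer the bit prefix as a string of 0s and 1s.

Bit 0: prefix='0' (no match yet)
Bit 1: prefix='01' (no match yet)
Bit 2: prefix='010' -> emit 'j', reset
Bit 3: prefix='0' (no match yet)
Bit 4: prefix='01' (no match yet)
Bit 5: prefix='010' -> emit 'j', reset
Bit 6: prefix='0' (no match yet)
Bit 7: prefix='00' -> emit 'i', reset
Bit 8: prefix='0' (no match yet)
Bit 9: prefix='00' -> emit 'i', reset
Bit 10: prefix='1' -> emit 'd', reset
Bit 11: prefix='1' -> emit 'd', reset
Bit 12: prefix='0' (no match yet)
Bit 13: prefix='01' (no match yet)

Answer: 01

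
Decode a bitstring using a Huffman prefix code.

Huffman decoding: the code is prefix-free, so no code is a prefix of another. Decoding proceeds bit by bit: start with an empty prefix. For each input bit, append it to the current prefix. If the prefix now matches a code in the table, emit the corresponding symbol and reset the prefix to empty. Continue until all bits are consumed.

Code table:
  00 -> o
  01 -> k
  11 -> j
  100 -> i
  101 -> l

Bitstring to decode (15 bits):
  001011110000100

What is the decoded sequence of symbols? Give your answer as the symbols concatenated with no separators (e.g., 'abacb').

Answer: oljioi

Derivation:
Bit 0: prefix='0' (no match yet)
Bit 1: prefix='00' -> emit 'o', reset
Bit 2: prefix='1' (no match yet)
Bit 3: prefix='10' (no match yet)
Bit 4: prefix='101' -> emit 'l', reset
Bit 5: prefix='1' (no match yet)
Bit 6: prefix='11' -> emit 'j', reset
Bit 7: prefix='1' (no match yet)
Bit 8: prefix='10' (no match yet)
Bit 9: prefix='100' -> emit 'i', reset
Bit 10: prefix='0' (no match yet)
Bit 11: prefix='00' -> emit 'o', reset
Bit 12: prefix='1' (no match yet)
Bit 13: prefix='10' (no match yet)
Bit 14: prefix='100' -> emit 'i', reset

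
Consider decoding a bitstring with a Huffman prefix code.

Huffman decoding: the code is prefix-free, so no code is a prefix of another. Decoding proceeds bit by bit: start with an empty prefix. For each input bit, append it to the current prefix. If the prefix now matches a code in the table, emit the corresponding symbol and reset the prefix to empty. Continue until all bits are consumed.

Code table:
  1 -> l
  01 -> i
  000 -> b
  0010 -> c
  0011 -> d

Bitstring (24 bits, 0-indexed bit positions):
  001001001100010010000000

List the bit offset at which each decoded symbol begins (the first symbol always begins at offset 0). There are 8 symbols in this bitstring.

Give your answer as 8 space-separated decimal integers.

Bit 0: prefix='0' (no match yet)
Bit 1: prefix='00' (no match yet)
Bit 2: prefix='001' (no match yet)
Bit 3: prefix='0010' -> emit 'c', reset
Bit 4: prefix='0' (no match yet)
Bit 5: prefix='01' -> emit 'i', reset
Bit 6: prefix='0' (no match yet)
Bit 7: prefix='00' (no match yet)
Bit 8: prefix='001' (no match yet)
Bit 9: prefix='0011' -> emit 'd', reset
Bit 10: prefix='0' (no match yet)
Bit 11: prefix='00' (no match yet)
Bit 12: prefix='000' -> emit 'b', reset
Bit 13: prefix='1' -> emit 'l', reset
Bit 14: prefix='0' (no match yet)
Bit 15: prefix='00' (no match yet)
Bit 16: prefix='001' (no match yet)
Bit 17: prefix='0010' -> emit 'c', reset
Bit 18: prefix='0' (no match yet)
Bit 19: prefix='00' (no match yet)
Bit 20: prefix='000' -> emit 'b', reset
Bit 21: prefix='0' (no match yet)
Bit 22: prefix='00' (no match yet)
Bit 23: prefix='000' -> emit 'b', reset

Answer: 0 4 6 10 13 14 18 21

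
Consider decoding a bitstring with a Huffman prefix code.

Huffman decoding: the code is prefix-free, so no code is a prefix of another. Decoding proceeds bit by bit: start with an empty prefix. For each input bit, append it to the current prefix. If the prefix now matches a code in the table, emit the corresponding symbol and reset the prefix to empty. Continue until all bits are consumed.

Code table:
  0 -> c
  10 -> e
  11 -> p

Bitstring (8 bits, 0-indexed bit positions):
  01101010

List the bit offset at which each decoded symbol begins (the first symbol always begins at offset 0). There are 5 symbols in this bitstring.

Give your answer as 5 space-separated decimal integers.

Answer: 0 1 3 4 6

Derivation:
Bit 0: prefix='0' -> emit 'c', reset
Bit 1: prefix='1' (no match yet)
Bit 2: prefix='11' -> emit 'p', reset
Bit 3: prefix='0' -> emit 'c', reset
Bit 4: prefix='1' (no match yet)
Bit 5: prefix='10' -> emit 'e', reset
Bit 6: prefix='1' (no match yet)
Bit 7: prefix='10' -> emit 'e', reset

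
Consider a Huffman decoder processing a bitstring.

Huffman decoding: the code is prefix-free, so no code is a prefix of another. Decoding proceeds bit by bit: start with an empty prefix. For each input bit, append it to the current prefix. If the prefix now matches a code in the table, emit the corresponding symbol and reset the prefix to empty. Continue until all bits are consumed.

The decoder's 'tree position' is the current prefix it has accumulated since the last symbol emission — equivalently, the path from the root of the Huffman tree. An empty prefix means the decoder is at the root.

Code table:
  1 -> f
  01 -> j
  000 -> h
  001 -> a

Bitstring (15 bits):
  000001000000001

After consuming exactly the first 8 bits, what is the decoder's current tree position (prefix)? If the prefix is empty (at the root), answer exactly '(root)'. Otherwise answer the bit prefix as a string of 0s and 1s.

Bit 0: prefix='0' (no match yet)
Bit 1: prefix='00' (no match yet)
Bit 2: prefix='000' -> emit 'h', reset
Bit 3: prefix='0' (no match yet)
Bit 4: prefix='00' (no match yet)
Bit 5: prefix='001' -> emit 'a', reset
Bit 6: prefix='0' (no match yet)
Bit 7: prefix='00' (no match yet)

Answer: 00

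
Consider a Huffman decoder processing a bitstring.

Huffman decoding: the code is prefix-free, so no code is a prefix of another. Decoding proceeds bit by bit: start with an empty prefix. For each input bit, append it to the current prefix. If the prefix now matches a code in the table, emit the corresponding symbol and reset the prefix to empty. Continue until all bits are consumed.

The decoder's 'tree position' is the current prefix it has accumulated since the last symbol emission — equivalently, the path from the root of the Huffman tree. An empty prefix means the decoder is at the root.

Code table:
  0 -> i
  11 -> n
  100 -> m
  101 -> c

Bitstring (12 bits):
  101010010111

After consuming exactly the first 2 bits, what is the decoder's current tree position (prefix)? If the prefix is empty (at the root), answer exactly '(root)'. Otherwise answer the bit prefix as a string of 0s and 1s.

Answer: 10

Derivation:
Bit 0: prefix='1' (no match yet)
Bit 1: prefix='10' (no match yet)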